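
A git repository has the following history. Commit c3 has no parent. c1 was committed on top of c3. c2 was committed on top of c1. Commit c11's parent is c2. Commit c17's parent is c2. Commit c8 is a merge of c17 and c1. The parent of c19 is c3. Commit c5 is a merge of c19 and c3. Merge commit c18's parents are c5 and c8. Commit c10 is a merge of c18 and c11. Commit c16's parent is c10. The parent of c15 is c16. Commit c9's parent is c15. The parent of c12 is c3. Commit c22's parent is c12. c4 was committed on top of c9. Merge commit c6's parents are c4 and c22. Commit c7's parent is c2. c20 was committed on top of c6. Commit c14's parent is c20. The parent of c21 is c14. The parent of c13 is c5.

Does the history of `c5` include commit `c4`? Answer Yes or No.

Ancestors of c5: {c19, c3, c5}.
c4 is not in that set, so it is not an ancestor of c5.

No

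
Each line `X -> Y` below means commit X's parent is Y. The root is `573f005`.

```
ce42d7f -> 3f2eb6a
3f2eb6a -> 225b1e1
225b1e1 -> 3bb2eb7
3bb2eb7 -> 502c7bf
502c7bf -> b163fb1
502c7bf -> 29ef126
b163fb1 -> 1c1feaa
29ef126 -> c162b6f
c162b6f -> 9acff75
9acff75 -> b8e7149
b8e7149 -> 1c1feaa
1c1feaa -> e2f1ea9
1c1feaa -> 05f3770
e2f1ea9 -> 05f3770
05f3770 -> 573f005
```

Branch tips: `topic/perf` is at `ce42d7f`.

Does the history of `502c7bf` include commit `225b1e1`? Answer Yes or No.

Ancestors of 502c7bf: {05f3770, 1c1feaa, 29ef126, 502c7bf, 573f005, 9acff75, b163fb1, b8e7149, c162b6f, e2f1ea9}.
225b1e1 is not in that set, so it is not an ancestor of 502c7bf.

No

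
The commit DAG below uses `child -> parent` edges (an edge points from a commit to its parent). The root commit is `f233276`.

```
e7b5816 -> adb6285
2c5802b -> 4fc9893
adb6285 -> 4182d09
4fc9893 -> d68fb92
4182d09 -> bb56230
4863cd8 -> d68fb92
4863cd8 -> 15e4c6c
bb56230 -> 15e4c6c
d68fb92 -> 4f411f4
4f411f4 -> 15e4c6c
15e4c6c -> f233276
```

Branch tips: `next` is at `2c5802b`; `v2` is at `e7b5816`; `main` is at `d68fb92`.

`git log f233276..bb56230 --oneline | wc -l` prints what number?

2

Reachable from bb56230: {15e4c6c, bb56230, f233276}.
Reachable from f233276: {f233276}.
In bb56230's history but not f233276's: {15e4c6c, bb56230} — 2 commits.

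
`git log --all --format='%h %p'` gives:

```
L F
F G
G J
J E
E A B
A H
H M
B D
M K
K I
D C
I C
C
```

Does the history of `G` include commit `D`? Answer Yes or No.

Yes

Ancestors of G (commits reachable by following parents): {A, B, C, D, E, G, H, I, J, K, M}.
D is in that set, so it is an ancestor of G.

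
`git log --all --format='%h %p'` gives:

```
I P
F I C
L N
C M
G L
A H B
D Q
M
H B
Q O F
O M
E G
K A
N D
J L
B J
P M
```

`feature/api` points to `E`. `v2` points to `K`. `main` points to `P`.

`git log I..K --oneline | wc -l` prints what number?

Reachable from K: {A, B, C, D, F, H, I, J, K, L, M, N, O, P, Q}.
Reachable from I: {I, M, P}.
In K's history but not I's: {A, B, C, D, F, H, J, K, L, N, O, Q} — 12 commits.

12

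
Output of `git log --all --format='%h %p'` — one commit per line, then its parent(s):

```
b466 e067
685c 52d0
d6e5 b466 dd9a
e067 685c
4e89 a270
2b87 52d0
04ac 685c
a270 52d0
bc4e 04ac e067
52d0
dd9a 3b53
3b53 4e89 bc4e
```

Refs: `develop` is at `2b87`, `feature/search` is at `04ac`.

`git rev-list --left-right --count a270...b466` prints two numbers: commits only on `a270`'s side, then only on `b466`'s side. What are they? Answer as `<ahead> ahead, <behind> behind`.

1 ahead, 3 behind

Reachable from a270: {52d0, a270}.
Reachable from b466: {52d0, 685c, b466, e067}.
Only in a270's history (ahead): {a270} — 1.
Only in b466's history (behind): {685c, b466, e067} — 3.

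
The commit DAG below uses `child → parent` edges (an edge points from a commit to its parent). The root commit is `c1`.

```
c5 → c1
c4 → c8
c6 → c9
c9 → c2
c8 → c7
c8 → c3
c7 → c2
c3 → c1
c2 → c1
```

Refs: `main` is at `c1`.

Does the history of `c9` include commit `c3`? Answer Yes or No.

Ancestors of c9: {c1, c2, c9}.
c3 is not in that set, so it is not an ancestor of c9.

No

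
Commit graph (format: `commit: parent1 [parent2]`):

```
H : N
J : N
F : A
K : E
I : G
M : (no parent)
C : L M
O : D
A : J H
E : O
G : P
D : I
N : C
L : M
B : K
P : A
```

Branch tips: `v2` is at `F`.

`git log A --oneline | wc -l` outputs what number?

7

Walking parent pointers from A: reachable set = {A, C, H, J, L, M, N}.
That is 7 commits.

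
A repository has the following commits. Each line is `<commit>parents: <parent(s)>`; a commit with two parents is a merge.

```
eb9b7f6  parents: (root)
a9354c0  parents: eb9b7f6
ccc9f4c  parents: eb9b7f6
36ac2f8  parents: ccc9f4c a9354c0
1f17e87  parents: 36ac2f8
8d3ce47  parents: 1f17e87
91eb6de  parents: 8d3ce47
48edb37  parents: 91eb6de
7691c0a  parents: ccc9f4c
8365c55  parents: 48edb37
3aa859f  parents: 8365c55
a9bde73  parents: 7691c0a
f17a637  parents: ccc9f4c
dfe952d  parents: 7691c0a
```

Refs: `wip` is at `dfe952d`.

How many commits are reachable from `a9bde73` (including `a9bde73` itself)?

Walking parent pointers from a9bde73: reachable set = {7691c0a, a9bde73, ccc9f4c, eb9b7f6}.
That is 4 commits.

4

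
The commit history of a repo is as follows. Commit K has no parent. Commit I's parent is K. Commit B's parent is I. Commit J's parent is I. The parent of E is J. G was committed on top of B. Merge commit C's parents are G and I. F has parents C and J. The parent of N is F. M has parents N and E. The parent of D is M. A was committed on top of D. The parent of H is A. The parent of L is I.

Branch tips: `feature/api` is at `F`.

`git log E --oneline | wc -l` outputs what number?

Walking parent pointers from E: reachable set = {E, I, J, K}.
That is 4 commits.

4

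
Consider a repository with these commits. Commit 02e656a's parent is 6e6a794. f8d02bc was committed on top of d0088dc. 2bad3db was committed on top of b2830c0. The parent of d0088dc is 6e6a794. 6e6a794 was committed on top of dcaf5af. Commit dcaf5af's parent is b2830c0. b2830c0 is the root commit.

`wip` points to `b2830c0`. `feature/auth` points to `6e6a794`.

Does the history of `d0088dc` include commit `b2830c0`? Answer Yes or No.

Yes

Ancestors of d0088dc (commits reachable by following parents): {6e6a794, b2830c0, d0088dc, dcaf5af}.
b2830c0 is in that set, so it is an ancestor of d0088dc.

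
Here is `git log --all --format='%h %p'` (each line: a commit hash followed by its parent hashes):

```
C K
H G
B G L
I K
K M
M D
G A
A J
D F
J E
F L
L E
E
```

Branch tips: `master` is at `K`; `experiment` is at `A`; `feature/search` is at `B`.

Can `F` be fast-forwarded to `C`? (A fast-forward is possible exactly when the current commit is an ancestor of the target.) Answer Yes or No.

A fast-forward from F to C is possible iff F is an ancestor of C.
Ancestors of C: {C, D, E, F, K, L, M}.
F is among them, so fast-forward is possible.

Yes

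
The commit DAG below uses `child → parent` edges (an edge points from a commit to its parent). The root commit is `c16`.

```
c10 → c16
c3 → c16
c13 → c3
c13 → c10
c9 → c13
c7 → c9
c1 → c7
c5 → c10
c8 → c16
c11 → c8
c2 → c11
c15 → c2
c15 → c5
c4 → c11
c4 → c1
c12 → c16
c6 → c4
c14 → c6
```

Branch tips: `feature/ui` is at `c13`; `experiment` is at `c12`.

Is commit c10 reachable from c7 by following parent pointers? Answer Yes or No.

Yes

Ancestors of c7 (commits reachable by following parents): {c10, c13, c16, c3, c7, c9}.
c10 is in that set, so it is an ancestor of c7.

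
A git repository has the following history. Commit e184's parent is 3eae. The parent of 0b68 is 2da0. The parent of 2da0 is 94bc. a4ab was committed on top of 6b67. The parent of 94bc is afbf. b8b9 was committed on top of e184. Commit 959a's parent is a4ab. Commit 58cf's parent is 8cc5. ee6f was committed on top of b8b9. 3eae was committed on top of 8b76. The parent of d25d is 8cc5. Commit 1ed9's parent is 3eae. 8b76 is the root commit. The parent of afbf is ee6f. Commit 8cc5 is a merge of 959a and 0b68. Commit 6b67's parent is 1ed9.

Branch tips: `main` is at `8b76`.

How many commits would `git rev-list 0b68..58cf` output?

6

Reachable from 58cf: {0b68, 1ed9, 2da0, 3eae, 58cf, 6b67, 8b76, 8cc5, 94bc, 959a, a4ab, afbf, b8b9, e184, ee6f}.
Reachable from 0b68: {0b68, 2da0, 3eae, 8b76, 94bc, afbf, b8b9, e184, ee6f}.
In 58cf's history but not 0b68's: {1ed9, 58cf, 6b67, 8cc5, 959a, a4ab} — 6 commits.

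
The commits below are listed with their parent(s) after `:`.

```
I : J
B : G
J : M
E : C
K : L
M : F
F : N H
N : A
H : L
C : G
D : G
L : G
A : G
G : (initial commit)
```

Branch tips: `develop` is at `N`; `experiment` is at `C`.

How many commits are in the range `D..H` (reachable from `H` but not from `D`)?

2

Reachable from H: {G, H, L}.
Reachable from D: {D, G}.
In H's history but not D's: {H, L} — 2 commits.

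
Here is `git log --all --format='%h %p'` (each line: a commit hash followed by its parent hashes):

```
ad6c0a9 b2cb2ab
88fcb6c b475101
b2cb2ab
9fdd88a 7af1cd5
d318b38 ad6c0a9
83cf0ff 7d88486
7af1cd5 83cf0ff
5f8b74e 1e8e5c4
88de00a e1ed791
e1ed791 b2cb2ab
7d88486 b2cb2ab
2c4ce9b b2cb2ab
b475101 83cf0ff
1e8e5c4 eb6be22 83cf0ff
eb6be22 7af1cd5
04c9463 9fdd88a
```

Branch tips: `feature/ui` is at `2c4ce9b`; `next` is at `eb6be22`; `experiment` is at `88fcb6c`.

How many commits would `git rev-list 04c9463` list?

6

Walking parent pointers from 04c9463: reachable set = {04c9463, 7af1cd5, 7d88486, 83cf0ff, 9fdd88a, b2cb2ab}.
That is 6 commits.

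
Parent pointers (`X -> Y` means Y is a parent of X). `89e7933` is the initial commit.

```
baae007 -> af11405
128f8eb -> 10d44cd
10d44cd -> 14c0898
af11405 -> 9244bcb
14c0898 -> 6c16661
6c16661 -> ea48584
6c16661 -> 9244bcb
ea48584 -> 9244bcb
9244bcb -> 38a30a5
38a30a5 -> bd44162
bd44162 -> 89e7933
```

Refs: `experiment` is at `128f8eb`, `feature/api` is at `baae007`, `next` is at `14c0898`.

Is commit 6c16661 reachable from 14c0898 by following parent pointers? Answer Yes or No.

Ancestors of 14c0898 (commits reachable by following parents): {14c0898, 38a30a5, 6c16661, 89e7933, 9244bcb, bd44162, ea48584}.
6c16661 is in that set, so it is an ancestor of 14c0898.

Yes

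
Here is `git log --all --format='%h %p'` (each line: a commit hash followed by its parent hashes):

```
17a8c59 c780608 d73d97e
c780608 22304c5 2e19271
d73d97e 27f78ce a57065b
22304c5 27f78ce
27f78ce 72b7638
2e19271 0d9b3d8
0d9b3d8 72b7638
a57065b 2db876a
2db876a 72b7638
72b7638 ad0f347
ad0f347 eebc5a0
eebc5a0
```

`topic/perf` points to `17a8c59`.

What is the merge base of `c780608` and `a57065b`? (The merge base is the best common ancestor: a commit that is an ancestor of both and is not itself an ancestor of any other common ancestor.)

72b7638

Ancestors of c780608: {0d9b3d8, 22304c5, 27f78ce, 2e19271, 72b7638, ad0f347, c780608, eebc5a0}.
Ancestors of a57065b: {2db876a, 72b7638, a57065b, ad0f347, eebc5a0}.
Common ancestors: {72b7638, ad0f347, eebc5a0}.
Among these, 72b7638 is not an ancestor of any other common ancestor — it is the merge base.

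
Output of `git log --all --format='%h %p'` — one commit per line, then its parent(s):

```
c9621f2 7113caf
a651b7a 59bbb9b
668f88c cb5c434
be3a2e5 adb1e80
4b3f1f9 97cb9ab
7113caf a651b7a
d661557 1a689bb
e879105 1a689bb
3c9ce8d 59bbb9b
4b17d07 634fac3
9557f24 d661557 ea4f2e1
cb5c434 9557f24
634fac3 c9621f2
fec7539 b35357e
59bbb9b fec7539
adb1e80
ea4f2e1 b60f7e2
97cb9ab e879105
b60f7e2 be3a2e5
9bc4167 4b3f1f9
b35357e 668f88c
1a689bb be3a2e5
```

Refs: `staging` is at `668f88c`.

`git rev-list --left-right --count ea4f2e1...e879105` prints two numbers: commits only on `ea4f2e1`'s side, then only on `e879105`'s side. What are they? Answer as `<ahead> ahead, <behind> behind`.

2 ahead, 2 behind

Reachable from ea4f2e1: {adb1e80, b60f7e2, be3a2e5, ea4f2e1}.
Reachable from e879105: {1a689bb, adb1e80, be3a2e5, e879105}.
Only in ea4f2e1's history (ahead): {b60f7e2, ea4f2e1} — 2.
Only in e879105's history (behind): {1a689bb, e879105} — 2.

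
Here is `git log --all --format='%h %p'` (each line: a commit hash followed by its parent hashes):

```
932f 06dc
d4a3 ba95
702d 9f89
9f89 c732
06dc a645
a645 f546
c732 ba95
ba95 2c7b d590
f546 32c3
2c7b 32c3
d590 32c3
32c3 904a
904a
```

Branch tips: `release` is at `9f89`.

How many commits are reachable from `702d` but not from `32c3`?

Reachable from 702d: {2c7b, 32c3, 702d, 904a, 9f89, ba95, c732, d590}.
Reachable from 32c3: {32c3, 904a}.
In 702d's history but not 32c3's: {2c7b, 702d, 9f89, ba95, c732, d590} — 6 commits.

6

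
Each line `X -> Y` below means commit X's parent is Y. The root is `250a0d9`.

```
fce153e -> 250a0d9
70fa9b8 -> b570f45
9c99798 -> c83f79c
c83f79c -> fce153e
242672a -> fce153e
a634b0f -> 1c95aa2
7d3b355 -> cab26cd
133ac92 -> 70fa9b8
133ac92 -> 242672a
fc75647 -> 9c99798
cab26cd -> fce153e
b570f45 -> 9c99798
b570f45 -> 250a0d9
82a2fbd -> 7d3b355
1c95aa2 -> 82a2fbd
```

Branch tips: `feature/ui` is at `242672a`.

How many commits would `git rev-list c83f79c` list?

Walking parent pointers from c83f79c: reachable set = {250a0d9, c83f79c, fce153e}.
That is 3 commits.

3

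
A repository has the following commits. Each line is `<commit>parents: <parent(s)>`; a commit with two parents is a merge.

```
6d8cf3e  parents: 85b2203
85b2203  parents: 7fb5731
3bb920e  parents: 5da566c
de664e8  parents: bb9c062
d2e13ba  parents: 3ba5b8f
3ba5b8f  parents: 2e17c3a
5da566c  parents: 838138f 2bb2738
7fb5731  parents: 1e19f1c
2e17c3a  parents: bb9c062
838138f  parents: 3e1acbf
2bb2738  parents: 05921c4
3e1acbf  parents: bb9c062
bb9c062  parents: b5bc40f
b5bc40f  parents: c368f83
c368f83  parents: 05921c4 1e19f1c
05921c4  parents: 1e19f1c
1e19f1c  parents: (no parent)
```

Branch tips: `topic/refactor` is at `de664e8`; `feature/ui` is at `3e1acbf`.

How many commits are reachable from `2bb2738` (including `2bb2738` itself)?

Walking parent pointers from 2bb2738: reachable set = {05921c4, 1e19f1c, 2bb2738}.
That is 3 commits.

3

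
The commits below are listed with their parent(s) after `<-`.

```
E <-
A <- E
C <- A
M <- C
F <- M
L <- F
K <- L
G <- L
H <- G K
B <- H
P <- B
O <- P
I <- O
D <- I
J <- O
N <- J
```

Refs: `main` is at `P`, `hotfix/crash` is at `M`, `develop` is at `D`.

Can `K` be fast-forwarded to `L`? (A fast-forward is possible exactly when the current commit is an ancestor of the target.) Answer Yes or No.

A fast-forward from K to L is possible iff K is an ancestor of L.
Ancestors of L: {A, C, E, F, L, M}.
K is not among them, so fast-forward is not possible.

No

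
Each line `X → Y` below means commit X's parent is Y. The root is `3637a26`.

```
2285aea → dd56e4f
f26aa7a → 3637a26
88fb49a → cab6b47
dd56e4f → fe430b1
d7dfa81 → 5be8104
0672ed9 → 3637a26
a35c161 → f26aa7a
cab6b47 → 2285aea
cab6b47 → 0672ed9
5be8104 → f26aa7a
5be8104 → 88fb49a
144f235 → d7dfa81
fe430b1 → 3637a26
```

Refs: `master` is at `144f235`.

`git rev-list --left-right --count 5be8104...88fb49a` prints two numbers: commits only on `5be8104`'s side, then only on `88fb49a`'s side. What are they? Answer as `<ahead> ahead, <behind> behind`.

2 ahead, 0 behind

Reachable from 5be8104: {0672ed9, 2285aea, 3637a26, 5be8104, 88fb49a, cab6b47, dd56e4f, f26aa7a, fe430b1}.
Reachable from 88fb49a: {0672ed9, 2285aea, 3637a26, 88fb49a, cab6b47, dd56e4f, fe430b1}.
Only in 5be8104's history (ahead): {5be8104, f26aa7a} — 2.
Only in 88fb49a's history (behind): {} — 0.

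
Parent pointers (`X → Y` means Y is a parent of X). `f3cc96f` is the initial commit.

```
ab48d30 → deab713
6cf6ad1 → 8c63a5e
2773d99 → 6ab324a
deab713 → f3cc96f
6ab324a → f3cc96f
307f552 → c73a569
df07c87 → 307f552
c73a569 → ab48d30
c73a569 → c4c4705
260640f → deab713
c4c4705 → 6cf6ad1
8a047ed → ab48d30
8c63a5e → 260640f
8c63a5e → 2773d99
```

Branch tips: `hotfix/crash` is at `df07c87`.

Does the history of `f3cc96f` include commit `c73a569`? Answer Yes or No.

Ancestors of f3cc96f: {f3cc96f}.
c73a569 is not in that set, so it is not an ancestor of f3cc96f.

No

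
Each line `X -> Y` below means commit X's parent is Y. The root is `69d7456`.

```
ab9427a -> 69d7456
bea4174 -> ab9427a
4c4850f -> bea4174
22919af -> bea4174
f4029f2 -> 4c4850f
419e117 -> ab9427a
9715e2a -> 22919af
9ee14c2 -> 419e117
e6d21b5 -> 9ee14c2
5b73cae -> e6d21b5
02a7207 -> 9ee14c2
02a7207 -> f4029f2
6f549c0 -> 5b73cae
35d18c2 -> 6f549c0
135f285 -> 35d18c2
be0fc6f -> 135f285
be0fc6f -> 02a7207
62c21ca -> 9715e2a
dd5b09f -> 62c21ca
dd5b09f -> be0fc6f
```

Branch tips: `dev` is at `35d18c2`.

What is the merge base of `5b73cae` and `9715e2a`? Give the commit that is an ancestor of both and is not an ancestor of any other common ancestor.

Ancestors of 5b73cae: {419e117, 5b73cae, 69d7456, 9ee14c2, ab9427a, e6d21b5}.
Ancestors of 9715e2a: {22919af, 69d7456, 9715e2a, ab9427a, bea4174}.
Common ancestors: {69d7456, ab9427a}.
Among these, ab9427a is not an ancestor of any other common ancestor — it is the merge base.

ab9427a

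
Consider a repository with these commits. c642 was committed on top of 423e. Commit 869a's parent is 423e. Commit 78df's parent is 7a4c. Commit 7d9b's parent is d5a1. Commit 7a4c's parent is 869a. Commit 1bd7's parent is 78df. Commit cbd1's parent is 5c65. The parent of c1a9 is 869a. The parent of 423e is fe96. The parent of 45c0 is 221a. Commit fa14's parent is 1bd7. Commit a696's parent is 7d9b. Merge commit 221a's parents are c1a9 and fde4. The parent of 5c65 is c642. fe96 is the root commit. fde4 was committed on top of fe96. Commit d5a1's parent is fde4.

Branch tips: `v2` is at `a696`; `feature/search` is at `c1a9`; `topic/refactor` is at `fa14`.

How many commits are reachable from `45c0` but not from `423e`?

5

Reachable from 45c0: {221a, 423e, 45c0, 869a, c1a9, fde4, fe96}.
Reachable from 423e: {423e, fe96}.
In 45c0's history but not 423e's: {221a, 45c0, 869a, c1a9, fde4} — 5 commits.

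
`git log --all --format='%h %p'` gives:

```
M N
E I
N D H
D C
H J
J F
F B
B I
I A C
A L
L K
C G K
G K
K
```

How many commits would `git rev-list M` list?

Walking parent pointers from M: reachable set = {A, B, C, D, F, G, H, I, J, K, L, M, N}.
That is 13 commits.

13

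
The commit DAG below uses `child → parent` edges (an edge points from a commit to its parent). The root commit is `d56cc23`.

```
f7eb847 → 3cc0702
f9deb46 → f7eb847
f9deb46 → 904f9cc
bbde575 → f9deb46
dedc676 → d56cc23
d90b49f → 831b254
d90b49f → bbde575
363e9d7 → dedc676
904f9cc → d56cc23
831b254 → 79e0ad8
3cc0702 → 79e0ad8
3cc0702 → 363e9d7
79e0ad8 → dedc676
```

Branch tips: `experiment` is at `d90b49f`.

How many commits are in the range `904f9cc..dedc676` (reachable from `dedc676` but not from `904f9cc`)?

Reachable from dedc676: {d56cc23, dedc676}.
Reachable from 904f9cc: {904f9cc, d56cc23}.
In dedc676's history but not 904f9cc's: {dedc676} — 1 commit.

1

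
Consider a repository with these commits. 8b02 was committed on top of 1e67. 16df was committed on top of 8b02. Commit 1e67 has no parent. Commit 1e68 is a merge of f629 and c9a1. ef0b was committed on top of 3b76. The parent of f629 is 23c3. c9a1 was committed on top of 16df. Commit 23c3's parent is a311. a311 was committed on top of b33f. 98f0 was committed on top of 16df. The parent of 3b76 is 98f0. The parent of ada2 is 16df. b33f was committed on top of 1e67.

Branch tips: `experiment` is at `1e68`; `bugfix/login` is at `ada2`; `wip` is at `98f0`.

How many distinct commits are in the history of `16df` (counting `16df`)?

Walking parent pointers from 16df: reachable set = {16df, 1e67, 8b02}.
That is 3 commits.

3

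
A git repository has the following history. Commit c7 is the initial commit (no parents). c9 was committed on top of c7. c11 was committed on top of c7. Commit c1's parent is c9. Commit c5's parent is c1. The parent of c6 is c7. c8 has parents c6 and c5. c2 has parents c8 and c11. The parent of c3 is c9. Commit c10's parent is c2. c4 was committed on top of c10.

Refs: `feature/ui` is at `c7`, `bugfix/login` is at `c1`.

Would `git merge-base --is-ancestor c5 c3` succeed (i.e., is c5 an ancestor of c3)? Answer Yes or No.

No

Ancestors of c3: {c3, c7, c9}.
c5 is not in that set, so it is not an ancestor of c3.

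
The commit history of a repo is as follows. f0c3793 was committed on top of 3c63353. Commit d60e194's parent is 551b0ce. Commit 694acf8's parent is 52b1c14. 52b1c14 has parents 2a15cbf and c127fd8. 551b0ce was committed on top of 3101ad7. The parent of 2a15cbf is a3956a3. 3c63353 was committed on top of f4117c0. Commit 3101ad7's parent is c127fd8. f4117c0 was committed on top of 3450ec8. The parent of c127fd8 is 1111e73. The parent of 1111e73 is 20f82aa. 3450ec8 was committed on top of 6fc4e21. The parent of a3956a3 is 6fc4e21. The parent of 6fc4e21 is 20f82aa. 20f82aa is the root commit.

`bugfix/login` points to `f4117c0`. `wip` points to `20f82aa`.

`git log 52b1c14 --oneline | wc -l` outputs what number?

Walking parent pointers from 52b1c14: reachable set = {1111e73, 20f82aa, 2a15cbf, 52b1c14, 6fc4e21, a3956a3, c127fd8}.
That is 7 commits.

7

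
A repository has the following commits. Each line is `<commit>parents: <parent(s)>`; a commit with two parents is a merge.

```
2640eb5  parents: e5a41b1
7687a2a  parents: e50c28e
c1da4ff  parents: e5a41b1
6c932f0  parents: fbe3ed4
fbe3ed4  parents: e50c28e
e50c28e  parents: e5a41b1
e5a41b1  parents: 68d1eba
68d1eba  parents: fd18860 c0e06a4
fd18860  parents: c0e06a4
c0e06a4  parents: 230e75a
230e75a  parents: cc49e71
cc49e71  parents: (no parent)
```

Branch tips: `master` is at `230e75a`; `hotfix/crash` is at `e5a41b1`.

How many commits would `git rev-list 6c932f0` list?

Walking parent pointers from 6c932f0: reachable set = {230e75a, 68d1eba, 6c932f0, c0e06a4, cc49e71, e50c28e, e5a41b1, fbe3ed4, fd18860}.
That is 9 commits.

9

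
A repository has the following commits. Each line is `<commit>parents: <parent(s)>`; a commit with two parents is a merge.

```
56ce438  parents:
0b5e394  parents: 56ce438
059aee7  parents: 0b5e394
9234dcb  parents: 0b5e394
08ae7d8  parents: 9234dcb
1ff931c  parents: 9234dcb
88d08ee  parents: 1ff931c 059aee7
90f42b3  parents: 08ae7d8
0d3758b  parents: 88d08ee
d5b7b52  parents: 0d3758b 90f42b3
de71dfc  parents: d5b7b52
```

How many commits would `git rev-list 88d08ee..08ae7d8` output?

Reachable from 08ae7d8: {08ae7d8, 0b5e394, 56ce438, 9234dcb}.
Reachable from 88d08ee: {059aee7, 0b5e394, 1ff931c, 56ce438, 88d08ee, 9234dcb}.
In 08ae7d8's history but not 88d08ee's: {08ae7d8} — 1 commit.

1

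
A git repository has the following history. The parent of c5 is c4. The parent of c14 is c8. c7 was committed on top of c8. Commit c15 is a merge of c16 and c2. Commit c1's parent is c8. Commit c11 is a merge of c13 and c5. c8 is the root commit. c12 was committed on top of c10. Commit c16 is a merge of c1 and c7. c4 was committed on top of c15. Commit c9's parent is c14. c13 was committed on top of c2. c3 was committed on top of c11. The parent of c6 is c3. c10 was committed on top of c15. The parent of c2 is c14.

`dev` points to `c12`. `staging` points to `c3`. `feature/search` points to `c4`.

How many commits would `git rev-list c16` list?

Walking parent pointers from c16: reachable set = {c1, c16, c7, c8}.
That is 4 commits.

4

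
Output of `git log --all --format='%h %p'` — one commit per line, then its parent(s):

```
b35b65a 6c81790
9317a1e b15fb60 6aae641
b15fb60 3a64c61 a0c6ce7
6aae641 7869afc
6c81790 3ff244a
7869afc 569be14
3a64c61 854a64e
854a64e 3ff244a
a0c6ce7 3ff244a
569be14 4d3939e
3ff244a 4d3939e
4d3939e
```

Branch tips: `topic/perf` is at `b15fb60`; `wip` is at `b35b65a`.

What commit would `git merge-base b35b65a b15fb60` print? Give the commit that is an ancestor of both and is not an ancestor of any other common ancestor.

Ancestors of b35b65a: {3ff244a, 4d3939e, 6c81790, b35b65a}.
Ancestors of b15fb60: {3a64c61, 3ff244a, 4d3939e, 854a64e, a0c6ce7, b15fb60}.
Common ancestors: {3ff244a, 4d3939e}.
Among these, 3ff244a is not an ancestor of any other common ancestor — it is the merge base.

3ff244a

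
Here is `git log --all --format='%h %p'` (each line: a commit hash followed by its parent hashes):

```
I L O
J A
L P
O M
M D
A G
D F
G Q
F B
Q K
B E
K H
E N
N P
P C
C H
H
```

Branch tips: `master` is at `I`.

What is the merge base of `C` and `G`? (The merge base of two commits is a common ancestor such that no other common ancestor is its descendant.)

H

Ancestors of C: {C, H}.
Ancestors of G: {G, H, K, Q}.
Common ancestors: {H}.
The only common ancestor is H, so it is the merge base.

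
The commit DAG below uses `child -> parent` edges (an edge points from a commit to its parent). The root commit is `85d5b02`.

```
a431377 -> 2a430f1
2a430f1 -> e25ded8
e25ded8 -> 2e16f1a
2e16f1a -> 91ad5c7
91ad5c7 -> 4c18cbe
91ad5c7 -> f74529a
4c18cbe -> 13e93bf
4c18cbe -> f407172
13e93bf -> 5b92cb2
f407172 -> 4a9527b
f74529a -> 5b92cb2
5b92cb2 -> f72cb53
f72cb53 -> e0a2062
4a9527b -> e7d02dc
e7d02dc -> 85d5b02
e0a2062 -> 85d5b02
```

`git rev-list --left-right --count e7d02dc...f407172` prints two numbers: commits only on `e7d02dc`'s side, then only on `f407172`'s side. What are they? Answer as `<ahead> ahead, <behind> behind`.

0 ahead, 2 behind

Reachable from e7d02dc: {85d5b02, e7d02dc}.
Reachable from f407172: {4a9527b, 85d5b02, e7d02dc, f407172}.
Only in e7d02dc's history (ahead): {} — 0.
Only in f407172's history (behind): {4a9527b, f407172} — 2.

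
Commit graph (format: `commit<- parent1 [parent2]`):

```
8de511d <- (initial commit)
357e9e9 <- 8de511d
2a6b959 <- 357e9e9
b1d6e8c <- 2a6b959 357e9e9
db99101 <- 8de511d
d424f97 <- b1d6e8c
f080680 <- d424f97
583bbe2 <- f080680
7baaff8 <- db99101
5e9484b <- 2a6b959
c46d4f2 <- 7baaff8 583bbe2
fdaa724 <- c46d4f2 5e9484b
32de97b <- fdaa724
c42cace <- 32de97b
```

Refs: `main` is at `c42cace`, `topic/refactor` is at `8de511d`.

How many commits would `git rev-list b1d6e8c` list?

Walking parent pointers from b1d6e8c: reachable set = {2a6b959, 357e9e9, 8de511d, b1d6e8c}.
That is 4 commits.

4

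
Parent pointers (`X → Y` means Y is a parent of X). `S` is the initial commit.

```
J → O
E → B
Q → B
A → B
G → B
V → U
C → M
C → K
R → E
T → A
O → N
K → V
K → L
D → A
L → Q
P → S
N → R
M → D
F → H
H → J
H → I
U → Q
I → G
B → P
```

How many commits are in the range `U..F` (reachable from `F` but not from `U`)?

9

Reachable from F: {B, E, F, G, H, I, J, N, O, P, R, S}.
Reachable from U: {B, P, Q, S, U}.
In F's history but not U's: {E, F, G, H, I, J, N, O, R} — 9 commits.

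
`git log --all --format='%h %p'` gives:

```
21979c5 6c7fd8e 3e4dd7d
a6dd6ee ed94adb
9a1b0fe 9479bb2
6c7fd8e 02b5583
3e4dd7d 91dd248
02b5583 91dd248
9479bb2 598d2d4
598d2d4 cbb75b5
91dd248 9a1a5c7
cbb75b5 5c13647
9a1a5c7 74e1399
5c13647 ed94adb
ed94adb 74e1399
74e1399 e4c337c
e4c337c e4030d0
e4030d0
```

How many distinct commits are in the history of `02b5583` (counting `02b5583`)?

Walking parent pointers from 02b5583: reachable set = {02b5583, 74e1399, 91dd248, 9a1a5c7, e4030d0, e4c337c}.
That is 6 commits.

6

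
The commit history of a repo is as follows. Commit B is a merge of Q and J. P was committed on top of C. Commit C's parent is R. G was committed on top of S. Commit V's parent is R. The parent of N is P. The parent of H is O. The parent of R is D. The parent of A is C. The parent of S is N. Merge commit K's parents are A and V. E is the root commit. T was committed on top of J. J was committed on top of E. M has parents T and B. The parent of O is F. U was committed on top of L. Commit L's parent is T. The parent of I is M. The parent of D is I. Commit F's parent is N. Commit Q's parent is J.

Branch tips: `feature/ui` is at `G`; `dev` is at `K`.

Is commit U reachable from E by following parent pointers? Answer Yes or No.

No

Ancestors of E: {E}.
U is not in that set, so it is not an ancestor of E.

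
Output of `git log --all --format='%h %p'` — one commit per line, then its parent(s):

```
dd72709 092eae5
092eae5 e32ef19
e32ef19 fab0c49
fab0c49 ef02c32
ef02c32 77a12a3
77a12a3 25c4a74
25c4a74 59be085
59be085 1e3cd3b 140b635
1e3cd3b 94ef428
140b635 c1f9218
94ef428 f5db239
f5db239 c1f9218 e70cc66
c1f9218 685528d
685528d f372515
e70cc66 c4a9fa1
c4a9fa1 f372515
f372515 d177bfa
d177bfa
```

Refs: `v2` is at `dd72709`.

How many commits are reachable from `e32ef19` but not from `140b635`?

11

Reachable from e32ef19: {140b635, 1e3cd3b, 25c4a74, 59be085, 685528d, 77a12a3, 94ef428, c1f9218, c4a9fa1, d177bfa, e32ef19, e70cc66, ef02c32, f372515, f5db239, fab0c49}.
Reachable from 140b635: {140b635, 685528d, c1f9218, d177bfa, f372515}.
In e32ef19's history but not 140b635's: {1e3cd3b, 25c4a74, 59be085, 77a12a3, 94ef428, c4a9fa1, e32ef19, e70cc66, ef02c32, f5db239, fab0c49} — 11 commits.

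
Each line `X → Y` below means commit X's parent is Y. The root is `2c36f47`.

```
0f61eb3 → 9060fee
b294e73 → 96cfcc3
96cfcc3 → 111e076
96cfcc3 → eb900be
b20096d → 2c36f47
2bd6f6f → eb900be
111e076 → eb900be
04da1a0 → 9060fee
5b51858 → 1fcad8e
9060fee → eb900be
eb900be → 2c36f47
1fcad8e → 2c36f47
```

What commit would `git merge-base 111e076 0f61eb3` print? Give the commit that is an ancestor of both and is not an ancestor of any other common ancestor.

Ancestors of 111e076: {111e076, 2c36f47, eb900be}.
Ancestors of 0f61eb3: {0f61eb3, 2c36f47, 9060fee, eb900be}.
Common ancestors: {2c36f47, eb900be}.
Among these, eb900be is not an ancestor of any other common ancestor — it is the merge base.

eb900be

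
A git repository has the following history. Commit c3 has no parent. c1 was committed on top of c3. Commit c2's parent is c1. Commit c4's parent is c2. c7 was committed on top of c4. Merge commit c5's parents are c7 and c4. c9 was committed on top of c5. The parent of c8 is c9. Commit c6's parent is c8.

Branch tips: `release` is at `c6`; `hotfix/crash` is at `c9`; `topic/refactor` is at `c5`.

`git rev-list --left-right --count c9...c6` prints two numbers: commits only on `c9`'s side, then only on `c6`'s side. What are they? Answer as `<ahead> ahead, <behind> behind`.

Reachable from c9: {c1, c2, c3, c4, c5, c7, c9}.
Reachable from c6: {c1, c2, c3, c4, c5, c6, c7, c8, c9}.
Only in c9's history (ahead): {} — 0.
Only in c6's history (behind): {c6, c8} — 2.

0 ahead, 2 behind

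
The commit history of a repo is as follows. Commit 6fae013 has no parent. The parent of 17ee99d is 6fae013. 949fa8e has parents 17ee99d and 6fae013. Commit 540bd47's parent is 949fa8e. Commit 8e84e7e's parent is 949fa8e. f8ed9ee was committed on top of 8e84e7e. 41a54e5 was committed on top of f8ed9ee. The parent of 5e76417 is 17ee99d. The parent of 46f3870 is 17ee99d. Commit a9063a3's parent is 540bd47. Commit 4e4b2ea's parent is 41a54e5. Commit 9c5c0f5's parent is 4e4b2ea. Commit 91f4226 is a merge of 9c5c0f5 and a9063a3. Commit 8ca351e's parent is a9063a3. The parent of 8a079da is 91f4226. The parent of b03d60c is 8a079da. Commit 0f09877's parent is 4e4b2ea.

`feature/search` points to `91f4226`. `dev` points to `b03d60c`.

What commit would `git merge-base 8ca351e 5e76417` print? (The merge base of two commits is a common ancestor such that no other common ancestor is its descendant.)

Ancestors of 8ca351e: {17ee99d, 540bd47, 6fae013, 8ca351e, 949fa8e, a9063a3}.
Ancestors of 5e76417: {17ee99d, 5e76417, 6fae013}.
Common ancestors: {17ee99d, 6fae013}.
Among these, 17ee99d is not an ancestor of any other common ancestor — it is the merge base.

17ee99d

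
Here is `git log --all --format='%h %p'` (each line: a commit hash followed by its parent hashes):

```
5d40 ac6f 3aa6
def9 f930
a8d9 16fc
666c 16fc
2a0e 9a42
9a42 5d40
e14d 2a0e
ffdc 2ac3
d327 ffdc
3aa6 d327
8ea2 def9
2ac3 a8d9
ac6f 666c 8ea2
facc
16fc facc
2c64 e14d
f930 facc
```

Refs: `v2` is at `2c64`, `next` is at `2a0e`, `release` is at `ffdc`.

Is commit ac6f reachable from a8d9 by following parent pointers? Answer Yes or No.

Ancestors of a8d9: {16fc, a8d9, facc}.
ac6f is not in that set, so it is not an ancestor of a8d9.

No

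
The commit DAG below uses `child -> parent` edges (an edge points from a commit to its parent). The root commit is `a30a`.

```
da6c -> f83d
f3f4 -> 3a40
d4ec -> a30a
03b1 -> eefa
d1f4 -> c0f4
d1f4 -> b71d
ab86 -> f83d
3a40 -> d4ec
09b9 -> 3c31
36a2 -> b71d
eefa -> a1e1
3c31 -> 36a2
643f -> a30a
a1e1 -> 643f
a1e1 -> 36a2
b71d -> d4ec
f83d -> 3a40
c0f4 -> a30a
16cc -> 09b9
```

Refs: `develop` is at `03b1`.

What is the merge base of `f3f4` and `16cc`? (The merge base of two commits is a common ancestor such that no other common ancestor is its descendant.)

d4ec

Ancestors of f3f4: {3a40, a30a, d4ec, f3f4}.
Ancestors of 16cc: {09b9, 16cc, 36a2, 3c31, a30a, b71d, d4ec}.
Common ancestors: {a30a, d4ec}.
Among these, d4ec is not an ancestor of any other common ancestor — it is the merge base.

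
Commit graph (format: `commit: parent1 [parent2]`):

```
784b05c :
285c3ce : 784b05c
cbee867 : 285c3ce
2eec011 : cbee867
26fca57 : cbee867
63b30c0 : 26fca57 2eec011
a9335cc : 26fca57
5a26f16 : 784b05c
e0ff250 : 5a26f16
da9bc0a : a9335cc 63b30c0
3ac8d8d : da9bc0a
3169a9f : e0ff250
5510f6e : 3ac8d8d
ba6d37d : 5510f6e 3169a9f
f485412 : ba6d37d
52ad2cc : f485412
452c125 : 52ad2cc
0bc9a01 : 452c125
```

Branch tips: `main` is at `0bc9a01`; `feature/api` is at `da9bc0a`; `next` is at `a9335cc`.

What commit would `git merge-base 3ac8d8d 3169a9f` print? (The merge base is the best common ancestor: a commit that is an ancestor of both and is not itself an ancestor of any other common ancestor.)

784b05c

Ancestors of 3ac8d8d: {26fca57, 285c3ce, 2eec011, 3ac8d8d, 63b30c0, 784b05c, a9335cc, cbee867, da9bc0a}.
Ancestors of 3169a9f: {3169a9f, 5a26f16, 784b05c, e0ff250}.
Common ancestors: {784b05c}.
The only common ancestor is 784b05c, so it is the merge base.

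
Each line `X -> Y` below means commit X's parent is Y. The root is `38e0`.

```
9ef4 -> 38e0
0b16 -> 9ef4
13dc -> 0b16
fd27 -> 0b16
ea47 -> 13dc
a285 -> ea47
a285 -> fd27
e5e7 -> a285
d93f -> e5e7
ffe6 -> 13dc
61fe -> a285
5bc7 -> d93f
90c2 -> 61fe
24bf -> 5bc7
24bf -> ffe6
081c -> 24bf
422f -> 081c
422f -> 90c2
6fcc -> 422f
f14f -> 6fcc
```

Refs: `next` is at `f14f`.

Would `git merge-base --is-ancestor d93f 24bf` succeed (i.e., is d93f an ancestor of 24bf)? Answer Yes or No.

Ancestors of 24bf (commits reachable by following parents): {0b16, 13dc, 24bf, 38e0, 5bc7, 9ef4, a285, d93f, e5e7, ea47, fd27, ffe6}.
d93f is in that set, so it is an ancestor of 24bf.

Yes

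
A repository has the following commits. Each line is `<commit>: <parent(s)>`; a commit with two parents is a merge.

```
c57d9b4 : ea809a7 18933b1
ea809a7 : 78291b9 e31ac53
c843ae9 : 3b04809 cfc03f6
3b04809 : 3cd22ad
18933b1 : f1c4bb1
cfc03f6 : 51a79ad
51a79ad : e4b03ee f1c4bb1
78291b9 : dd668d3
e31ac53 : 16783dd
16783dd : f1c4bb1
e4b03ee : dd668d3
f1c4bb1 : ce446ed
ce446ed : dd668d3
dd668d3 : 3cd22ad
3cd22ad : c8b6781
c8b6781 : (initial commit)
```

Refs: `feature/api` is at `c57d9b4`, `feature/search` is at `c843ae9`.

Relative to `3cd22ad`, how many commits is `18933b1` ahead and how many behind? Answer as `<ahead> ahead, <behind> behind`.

Reachable from 18933b1: {18933b1, 3cd22ad, c8b6781, ce446ed, dd668d3, f1c4bb1}.
Reachable from 3cd22ad: {3cd22ad, c8b6781}.
Only in 18933b1's history (ahead): {18933b1, ce446ed, dd668d3, f1c4bb1} — 4.
Only in 3cd22ad's history (behind): {} — 0.

4 ahead, 0 behind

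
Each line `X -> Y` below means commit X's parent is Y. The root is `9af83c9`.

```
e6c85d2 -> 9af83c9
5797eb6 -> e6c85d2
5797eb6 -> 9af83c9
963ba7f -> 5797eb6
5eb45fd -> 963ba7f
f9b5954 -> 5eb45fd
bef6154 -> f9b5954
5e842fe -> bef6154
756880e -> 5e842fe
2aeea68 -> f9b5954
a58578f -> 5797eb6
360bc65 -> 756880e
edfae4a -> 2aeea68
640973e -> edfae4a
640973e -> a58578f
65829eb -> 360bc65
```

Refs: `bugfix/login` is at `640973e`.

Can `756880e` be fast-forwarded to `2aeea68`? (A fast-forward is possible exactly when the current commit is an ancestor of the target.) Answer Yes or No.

A fast-forward from 756880e to 2aeea68 is possible iff 756880e is an ancestor of 2aeea68.
Ancestors of 2aeea68: {2aeea68, 5797eb6, 5eb45fd, 963ba7f, 9af83c9, e6c85d2, f9b5954}.
756880e is not among them, so fast-forward is not possible.

No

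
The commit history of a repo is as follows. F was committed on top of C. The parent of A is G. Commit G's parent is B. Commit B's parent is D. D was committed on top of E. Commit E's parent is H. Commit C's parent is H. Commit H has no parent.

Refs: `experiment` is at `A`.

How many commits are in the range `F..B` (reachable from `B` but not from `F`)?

Reachable from B: {B, D, E, H}.
Reachable from F: {C, F, H}.
In B's history but not F's: {B, D, E} — 3 commits.

3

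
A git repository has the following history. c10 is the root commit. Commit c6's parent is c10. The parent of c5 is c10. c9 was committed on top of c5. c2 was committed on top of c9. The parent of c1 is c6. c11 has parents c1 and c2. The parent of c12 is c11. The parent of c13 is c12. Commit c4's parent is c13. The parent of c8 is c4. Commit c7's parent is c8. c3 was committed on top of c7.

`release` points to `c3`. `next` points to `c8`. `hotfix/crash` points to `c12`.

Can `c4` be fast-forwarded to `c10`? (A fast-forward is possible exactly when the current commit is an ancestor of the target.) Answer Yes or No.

No

A fast-forward from c4 to c10 is possible iff c4 is an ancestor of c10.
Ancestors of c10: {c10}.
c4 is not among them, so fast-forward is not possible.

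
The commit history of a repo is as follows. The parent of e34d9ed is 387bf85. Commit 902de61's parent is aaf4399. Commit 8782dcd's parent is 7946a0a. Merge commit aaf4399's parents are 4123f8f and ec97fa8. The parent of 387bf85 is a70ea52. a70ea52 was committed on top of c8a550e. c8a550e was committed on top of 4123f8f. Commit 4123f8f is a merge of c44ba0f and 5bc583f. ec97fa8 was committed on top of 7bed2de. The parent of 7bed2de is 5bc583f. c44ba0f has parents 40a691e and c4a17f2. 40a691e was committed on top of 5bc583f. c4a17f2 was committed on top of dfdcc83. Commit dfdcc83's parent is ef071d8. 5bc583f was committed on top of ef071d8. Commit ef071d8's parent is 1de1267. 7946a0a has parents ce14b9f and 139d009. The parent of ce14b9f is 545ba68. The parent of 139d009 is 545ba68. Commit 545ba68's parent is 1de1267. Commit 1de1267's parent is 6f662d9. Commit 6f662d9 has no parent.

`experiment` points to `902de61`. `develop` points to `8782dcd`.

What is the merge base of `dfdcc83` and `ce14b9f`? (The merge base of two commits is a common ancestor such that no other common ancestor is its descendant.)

1de1267

Ancestors of dfdcc83: {1de1267, 6f662d9, dfdcc83, ef071d8}.
Ancestors of ce14b9f: {1de1267, 545ba68, 6f662d9, ce14b9f}.
Common ancestors: {1de1267, 6f662d9}.
Among these, 1de1267 is not an ancestor of any other common ancestor — it is the merge base.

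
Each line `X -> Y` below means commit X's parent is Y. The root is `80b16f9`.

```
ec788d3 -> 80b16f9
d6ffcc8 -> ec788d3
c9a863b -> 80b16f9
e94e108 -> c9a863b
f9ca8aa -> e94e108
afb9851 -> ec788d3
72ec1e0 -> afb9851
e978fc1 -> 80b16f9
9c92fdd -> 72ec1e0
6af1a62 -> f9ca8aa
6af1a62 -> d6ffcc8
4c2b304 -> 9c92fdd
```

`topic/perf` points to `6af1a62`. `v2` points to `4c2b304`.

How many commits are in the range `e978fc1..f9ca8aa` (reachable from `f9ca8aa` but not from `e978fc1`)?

3

Reachable from f9ca8aa: {80b16f9, c9a863b, e94e108, f9ca8aa}.
Reachable from e978fc1: {80b16f9, e978fc1}.
In f9ca8aa's history but not e978fc1's: {c9a863b, e94e108, f9ca8aa} — 3 commits.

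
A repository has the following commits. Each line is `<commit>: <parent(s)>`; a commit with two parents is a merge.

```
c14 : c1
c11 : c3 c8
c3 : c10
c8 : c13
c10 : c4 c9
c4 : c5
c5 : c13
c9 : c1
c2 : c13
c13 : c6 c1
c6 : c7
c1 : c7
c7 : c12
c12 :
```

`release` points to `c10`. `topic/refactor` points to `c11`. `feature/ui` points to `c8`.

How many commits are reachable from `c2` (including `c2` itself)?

Walking parent pointers from c2: reachable set = {c1, c12, c13, c2, c6, c7}.
That is 6 commits.

6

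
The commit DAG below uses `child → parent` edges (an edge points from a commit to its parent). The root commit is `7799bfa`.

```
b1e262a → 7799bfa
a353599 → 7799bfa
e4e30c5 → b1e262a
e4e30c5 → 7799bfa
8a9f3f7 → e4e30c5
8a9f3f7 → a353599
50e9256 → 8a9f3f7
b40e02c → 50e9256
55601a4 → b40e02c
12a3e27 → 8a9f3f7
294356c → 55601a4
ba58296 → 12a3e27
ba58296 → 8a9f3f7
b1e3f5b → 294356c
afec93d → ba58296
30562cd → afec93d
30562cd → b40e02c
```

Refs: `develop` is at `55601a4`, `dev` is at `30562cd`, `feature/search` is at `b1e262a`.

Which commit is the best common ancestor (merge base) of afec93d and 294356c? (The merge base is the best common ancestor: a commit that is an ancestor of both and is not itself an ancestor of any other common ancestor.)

Ancestors of afec93d: {12a3e27, 7799bfa, 8a9f3f7, a353599, afec93d, b1e262a, ba58296, e4e30c5}.
Ancestors of 294356c: {294356c, 50e9256, 55601a4, 7799bfa, 8a9f3f7, a353599, b1e262a, b40e02c, e4e30c5}.
Common ancestors: {7799bfa, 8a9f3f7, a353599, b1e262a, e4e30c5}.
Among these, 8a9f3f7 is not an ancestor of any other common ancestor — it is the merge base.

8a9f3f7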